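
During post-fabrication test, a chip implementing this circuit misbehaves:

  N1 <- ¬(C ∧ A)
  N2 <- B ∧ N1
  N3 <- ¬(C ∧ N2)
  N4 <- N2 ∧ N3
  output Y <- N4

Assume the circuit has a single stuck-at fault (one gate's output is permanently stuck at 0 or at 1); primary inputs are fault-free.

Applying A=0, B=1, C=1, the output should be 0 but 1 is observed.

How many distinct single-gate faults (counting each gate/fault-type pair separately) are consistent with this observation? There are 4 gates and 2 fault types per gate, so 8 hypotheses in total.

Fault-free: N1=1, N2=1, N3=0, N4=0 → 0. Observed 1.
  N1 stuck-at-0: output 0 ✗
  N1 stuck-at-1: output 0 ✗
  N2 stuck-at-0: output 0 ✗
  N2 stuck-at-1: output 0 ✗
  N3 stuck-at-0: output 0 ✗
  N3 stuck-at-1: output 1 ✓
  N4 stuck-at-0: output 0 ✗
  N4 stuck-at-1: output 1 ✓
Consistent faults: {N3 stuck-at-1, N4 stuck-at-1} — 2 in all.

2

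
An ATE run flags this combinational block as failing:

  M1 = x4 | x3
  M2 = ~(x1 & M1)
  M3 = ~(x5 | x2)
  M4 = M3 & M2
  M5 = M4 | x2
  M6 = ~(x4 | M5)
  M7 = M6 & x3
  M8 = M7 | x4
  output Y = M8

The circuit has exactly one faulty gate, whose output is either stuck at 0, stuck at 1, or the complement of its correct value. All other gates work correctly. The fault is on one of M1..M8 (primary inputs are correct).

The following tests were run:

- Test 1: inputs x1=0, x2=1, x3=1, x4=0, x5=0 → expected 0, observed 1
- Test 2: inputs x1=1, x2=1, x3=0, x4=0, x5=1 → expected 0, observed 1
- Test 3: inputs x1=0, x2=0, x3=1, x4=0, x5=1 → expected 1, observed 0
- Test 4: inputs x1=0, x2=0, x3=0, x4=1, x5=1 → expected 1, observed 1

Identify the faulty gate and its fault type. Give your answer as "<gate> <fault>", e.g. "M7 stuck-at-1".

Fault-free values for test 1 (x1=0, x2=1, x3=1, x4=0, x5=0): M1=1, M2=1, M3=0, M4=0, M5=1, M6=0, M7=0, M8=0, giving Y=0. Observed 1.
Test 1: faults giving observed 1 are {M5 stuck-at-0, M5 inverted output, M6 stuck-at-1, M6 inverted output, M7 stuck-at-1, M7 inverted output, M8 stuck-at-1, M8 inverted output}.
Test 2 (x1=1, x2=1, x3=0, x4=0, x5=1): fault-free M1=0, M2=1, M3=0, M4=0, M5=1, M6=0, M7=0, M8=0 → 0; observed 1. Eliminates M5 stuck-at-0, M5 inverted output, M6 stuck-at-1, M6 inverted output.
Test 3 (x1=0, x2=0, x3=1, x4=0, x5=1): fault-free M1=1, M2=1, M3=0, M4=0, M5=0, M6=1, M7=1, M8=1 → 1; observed 0. Eliminates M7 stuck-at-1, M8 stuck-at-1.
Test 4 (x1=0, x2=0, x3=0, x4=1, x5=1): fault-free M1=1, M2=1, M3=0, M4=0, M5=0, M6=0, M7=0, M8=1 → 1; observed 1. Eliminates M8 inverted output.
Only M7 inverted output is consistent with every test.

M7 inverted output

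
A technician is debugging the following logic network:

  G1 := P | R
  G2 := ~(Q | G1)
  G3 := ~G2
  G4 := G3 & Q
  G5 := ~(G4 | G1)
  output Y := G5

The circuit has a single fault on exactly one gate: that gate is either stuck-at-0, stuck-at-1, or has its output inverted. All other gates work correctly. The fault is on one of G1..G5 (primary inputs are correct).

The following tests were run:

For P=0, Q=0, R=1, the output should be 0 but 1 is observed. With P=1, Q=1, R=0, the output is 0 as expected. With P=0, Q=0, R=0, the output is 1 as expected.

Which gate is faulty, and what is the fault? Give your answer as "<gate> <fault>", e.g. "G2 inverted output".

G1 stuck-at-0

Fault-free values for test 1 (P=0, Q=0, R=1): G1=1, G2=0, G3=1, G4=0, G5=0, giving Y=0. Observed 1.
Test 1: faults giving observed 1 are {G1 stuck-at-0, G1 inverted output, G5 stuck-at-1, G5 inverted output}.
Test 2 (P=1, Q=1, R=0): fault-free G1=1, G2=0, G3=1, G4=1, G5=0 → 0; observed 0. Eliminates G5 stuck-at-1, G5 inverted output.
Test 3 (P=0, Q=0, R=0): fault-free G1=0, G2=1, G3=0, G4=0, G5=1 → 1; observed 1. Eliminates G1 inverted output.
Only G1 stuck-at-0 is consistent with every test.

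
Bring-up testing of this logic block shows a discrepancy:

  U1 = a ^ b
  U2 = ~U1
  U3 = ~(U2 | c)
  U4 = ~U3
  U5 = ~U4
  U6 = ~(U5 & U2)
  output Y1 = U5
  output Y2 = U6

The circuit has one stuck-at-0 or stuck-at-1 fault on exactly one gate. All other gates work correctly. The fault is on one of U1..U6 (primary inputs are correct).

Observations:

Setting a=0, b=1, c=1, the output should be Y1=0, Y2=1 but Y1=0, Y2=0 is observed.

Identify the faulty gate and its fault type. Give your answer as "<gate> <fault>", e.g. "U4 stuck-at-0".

Fault-free values for test 1 (a=0, b=1, c=1): U1=1, U2=0, U3=0, U4=1, U5=0, U6=1, giving Y1=0, Y2=1. Observed Y1=0, Y2=0.
Test 1: faults giving observed Y1=0, Y2=0 are {U6 stuck-at-0}.
Only U6 stuck-at-0 is consistent with every test.

U6 stuck-at-0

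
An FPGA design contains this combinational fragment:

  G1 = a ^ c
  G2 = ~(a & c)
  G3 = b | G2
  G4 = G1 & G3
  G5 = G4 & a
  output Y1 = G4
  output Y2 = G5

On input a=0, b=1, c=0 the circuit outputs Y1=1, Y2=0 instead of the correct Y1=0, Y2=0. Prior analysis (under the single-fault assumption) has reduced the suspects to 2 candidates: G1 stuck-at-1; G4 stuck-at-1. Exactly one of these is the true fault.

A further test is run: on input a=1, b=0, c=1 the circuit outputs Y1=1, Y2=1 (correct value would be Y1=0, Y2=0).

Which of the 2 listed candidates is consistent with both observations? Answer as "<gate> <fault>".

Evaluate each candidate on input a=1, b=0, c=1:
  G1 stuck-at-1: G1=1 [stuck-at-1], G2=0, G3=0, G4=0, G5=0 → Y1=0, Y2=0 — eliminated
  G4 stuck-at-1: G1=0, G2=0, G3=0, G4=1 [stuck-at-1], G5=1 → Y1=1, Y2=1 — matches
Only G4 stuck-at-1 reproduces the observed Y1=1, Y2=1.

G4 stuck-at-1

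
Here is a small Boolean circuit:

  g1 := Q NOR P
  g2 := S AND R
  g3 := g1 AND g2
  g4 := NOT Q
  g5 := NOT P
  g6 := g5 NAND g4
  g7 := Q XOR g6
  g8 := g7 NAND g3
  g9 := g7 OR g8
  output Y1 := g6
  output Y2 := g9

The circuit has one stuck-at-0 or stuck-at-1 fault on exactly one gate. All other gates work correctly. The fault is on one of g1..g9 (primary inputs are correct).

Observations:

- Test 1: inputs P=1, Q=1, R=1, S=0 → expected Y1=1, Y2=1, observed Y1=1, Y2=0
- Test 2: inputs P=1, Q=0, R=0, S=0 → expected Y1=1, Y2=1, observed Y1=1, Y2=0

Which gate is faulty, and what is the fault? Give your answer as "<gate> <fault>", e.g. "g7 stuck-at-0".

g9 stuck-at-0

Fault-free values for test 1 (P=1, Q=1, R=1, S=0): g1=0, g2=0, g3=0, g4=0, g5=0, g6=1, g7=0, g8=1, g9=1, giving Y1=1, Y2=1. Observed Y1=1, Y2=0.
Test 1: faults giving observed Y1=1, Y2=0 are {g8 stuck-at-0, g9 stuck-at-0}.
Test 2 (P=1, Q=0, R=0, S=0): fault-free g1=0, g2=0, g3=0, g4=1, g5=0, g6=1, g7=1, g8=1, g9=1 → Y1=1, Y2=1; observed Y1=1, Y2=0. Eliminates g8 stuck-at-0.
Only g9 stuck-at-0 is consistent with every test.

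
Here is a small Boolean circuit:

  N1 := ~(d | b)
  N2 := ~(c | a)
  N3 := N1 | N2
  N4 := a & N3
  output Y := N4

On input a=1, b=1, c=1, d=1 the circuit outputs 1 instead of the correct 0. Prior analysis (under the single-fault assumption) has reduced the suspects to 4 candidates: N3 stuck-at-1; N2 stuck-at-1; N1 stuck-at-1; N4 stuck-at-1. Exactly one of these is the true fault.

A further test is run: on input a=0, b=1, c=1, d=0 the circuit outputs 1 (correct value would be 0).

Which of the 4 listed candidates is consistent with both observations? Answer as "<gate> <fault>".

Evaluate each candidate on input a=0, b=1, c=1, d=0:
  N3 stuck-at-1: N1=0, N2=0, N3=1 [stuck-at-1], N4=0 → 0 — eliminated
  N2 stuck-at-1: N1=0, N2=1 [stuck-at-1], N3=1, N4=0 → 0 — eliminated
  N1 stuck-at-1: N1=1 [stuck-at-1], N2=0, N3=1, N4=0 → 0 — eliminated
  N4 stuck-at-1: N1=0, N2=0, N3=0, N4=1 [stuck-at-1] → 1 — matches
Only N4 stuck-at-1 reproduces the observed 1.

N4 stuck-at-1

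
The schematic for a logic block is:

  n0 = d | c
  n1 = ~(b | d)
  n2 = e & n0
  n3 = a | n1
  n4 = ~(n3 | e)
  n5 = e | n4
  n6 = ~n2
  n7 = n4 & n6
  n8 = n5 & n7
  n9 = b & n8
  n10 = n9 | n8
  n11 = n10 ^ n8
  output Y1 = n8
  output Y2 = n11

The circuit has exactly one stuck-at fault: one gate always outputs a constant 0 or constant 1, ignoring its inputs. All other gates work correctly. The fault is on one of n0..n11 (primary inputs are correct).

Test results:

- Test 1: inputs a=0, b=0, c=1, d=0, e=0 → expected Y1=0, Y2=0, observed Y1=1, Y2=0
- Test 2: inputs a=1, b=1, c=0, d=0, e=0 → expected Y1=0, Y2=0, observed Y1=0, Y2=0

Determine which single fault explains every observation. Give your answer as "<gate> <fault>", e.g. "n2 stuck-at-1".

Fault-free values for test 1 (a=0, b=0, c=1, d=0, e=0): n0=1, n1=1, n2=0, n3=1, n4=0, n5=0, n6=1, n7=0, n8=0, n9=0, n10=0, n11=0, giving Y1=0, Y2=0. Observed Y1=1, Y2=0.
Test 1: faults giving observed Y1=1, Y2=0 are {n1 stuck-at-0, n3 stuck-at-0, n4 stuck-at-1, n8 stuck-at-1}.
Test 2 (a=1, b=1, c=0, d=0, e=0): fault-free n0=0, n1=0, n2=0, n3=1, n4=0, n5=0, n6=1, n7=0, n8=0, n9=0, n10=0, n11=0 → Y1=0, Y2=0; observed Y1=0, Y2=0. Eliminates n3 stuck-at-0, n4 stuck-at-1, n8 stuck-at-1.
Only n1 stuck-at-0 is consistent with every test.

n1 stuck-at-0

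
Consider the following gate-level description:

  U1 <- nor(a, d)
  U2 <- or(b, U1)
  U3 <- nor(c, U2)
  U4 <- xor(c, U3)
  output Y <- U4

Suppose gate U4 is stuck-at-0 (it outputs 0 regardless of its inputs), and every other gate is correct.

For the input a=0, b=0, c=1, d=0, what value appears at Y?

0

Propagate with U4 forced: U1=1, U2=1, U3=0, U4=0 [stuck-at-0].
So Y = 0. (Without the fault it would be 1.)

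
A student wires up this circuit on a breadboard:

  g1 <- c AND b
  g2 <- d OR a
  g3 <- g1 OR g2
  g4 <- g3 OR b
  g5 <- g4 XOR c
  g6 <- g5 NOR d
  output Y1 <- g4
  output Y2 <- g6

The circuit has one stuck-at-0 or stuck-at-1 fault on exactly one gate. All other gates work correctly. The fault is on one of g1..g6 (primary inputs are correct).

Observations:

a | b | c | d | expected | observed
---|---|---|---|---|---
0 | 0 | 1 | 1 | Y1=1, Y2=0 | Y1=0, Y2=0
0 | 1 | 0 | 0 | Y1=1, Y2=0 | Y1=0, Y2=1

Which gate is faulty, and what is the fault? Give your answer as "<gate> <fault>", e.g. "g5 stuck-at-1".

Fault-free values for test 1 (a=0, b=0, c=1, d=1): g1=0, g2=1, g3=1, g4=1, g5=0, g6=0, giving Y1=1, Y2=0. Observed Y1=0, Y2=0.
Test 1: faults giving observed Y1=0, Y2=0 are {g2 stuck-at-0, g3 stuck-at-0, g4 stuck-at-0}.
Test 2 (a=0, b=1, c=0, d=0): fault-free g1=0, g2=0, g3=0, g4=1, g5=1, g6=0 → Y1=1, Y2=0; observed Y1=0, Y2=1. Eliminates g2 stuck-at-0, g3 stuck-at-0.
Only g4 stuck-at-0 is consistent with every test.

g4 stuck-at-0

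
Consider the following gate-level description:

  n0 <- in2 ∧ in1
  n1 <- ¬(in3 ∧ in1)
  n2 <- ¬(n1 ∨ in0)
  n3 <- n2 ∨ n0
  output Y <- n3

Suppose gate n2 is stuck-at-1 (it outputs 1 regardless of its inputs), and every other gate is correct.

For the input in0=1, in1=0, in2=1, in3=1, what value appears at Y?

Propagate with n2 forced: n0=0, n1=1, n2=1 [stuck-at-1], n3=1.
So Y = 1. (Without the fault it would be 0.)

1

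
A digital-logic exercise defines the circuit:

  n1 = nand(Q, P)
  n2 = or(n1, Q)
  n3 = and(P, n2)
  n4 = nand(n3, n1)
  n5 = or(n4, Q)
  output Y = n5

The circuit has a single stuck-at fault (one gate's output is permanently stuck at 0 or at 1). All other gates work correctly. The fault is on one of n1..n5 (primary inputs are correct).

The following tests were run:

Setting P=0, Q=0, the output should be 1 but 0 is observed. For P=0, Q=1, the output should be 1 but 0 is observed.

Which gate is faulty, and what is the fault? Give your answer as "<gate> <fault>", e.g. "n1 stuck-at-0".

Fault-free values for test 1 (P=0, Q=0): n1=1, n2=1, n3=0, n4=1, n5=1, giving Y=1. Observed 0.
Test 1: faults giving observed 0 are {n3 stuck-at-1, n4 stuck-at-0, n5 stuck-at-0}.
Test 2 (P=0, Q=1): fault-free n1=1, n2=1, n3=0, n4=1, n5=1 → 1; observed 0. Eliminates n3 stuck-at-1, n4 stuck-at-0.
Only n5 stuck-at-0 is consistent with every test.

n5 stuck-at-0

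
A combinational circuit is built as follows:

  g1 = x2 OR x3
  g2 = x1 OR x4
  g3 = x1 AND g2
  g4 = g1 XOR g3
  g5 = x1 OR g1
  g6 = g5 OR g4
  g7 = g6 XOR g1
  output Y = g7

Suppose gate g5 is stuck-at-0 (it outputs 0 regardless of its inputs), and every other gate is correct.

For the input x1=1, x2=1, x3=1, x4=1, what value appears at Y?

1

Propagate with g5 forced: g1=1, g2=1, g3=1, g4=0, g5=0 [stuck-at-0], g6=0, g7=1.
So Y = 1. (Without the fault it would be 0.)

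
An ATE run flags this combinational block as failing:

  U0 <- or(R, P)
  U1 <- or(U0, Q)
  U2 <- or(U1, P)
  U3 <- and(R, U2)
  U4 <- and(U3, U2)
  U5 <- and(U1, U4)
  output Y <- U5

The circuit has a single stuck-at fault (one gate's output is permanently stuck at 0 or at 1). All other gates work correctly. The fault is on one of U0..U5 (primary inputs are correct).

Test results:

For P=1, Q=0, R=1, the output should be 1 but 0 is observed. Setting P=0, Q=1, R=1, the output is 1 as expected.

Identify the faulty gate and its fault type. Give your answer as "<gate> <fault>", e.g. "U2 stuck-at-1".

Fault-free values for test 1 (P=1, Q=0, R=1): U0=1, U1=1, U2=1, U3=1, U4=1, U5=1, giving Y=1. Observed 0.
Test 1: faults giving observed 0 are {U0 stuck-at-0, U1 stuck-at-0, U2 stuck-at-0, U3 stuck-at-0, U4 stuck-at-0, U5 stuck-at-0}.
Test 2 (P=0, Q=1, R=1): fault-free U0=1, U1=1, U2=1, U3=1, U4=1, U5=1 → 1; observed 1. Eliminates U1 stuck-at-0, U2 stuck-at-0, U3 stuck-at-0, U4 stuck-at-0, U5 stuck-at-0.
Only U0 stuck-at-0 is consistent with every test.

U0 stuck-at-0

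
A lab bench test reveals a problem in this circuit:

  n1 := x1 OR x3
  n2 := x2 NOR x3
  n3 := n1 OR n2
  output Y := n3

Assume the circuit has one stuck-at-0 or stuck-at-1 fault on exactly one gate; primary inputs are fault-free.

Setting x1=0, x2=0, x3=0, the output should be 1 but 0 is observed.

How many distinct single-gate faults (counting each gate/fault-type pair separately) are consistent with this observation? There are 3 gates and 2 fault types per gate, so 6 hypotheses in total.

2

Fault-free: n1=0, n2=1, n3=1 → 1. Observed 0.
  n1 stuck-at-0: output 1 ✗
  n1 stuck-at-1: output 1 ✗
  n2 stuck-at-0: output 0 ✓
  n2 stuck-at-1: output 1 ✗
  n3 stuck-at-0: output 0 ✓
  n3 stuck-at-1: output 1 ✗
Consistent faults: {n2 stuck-at-0, n3 stuck-at-0} — 2 in all.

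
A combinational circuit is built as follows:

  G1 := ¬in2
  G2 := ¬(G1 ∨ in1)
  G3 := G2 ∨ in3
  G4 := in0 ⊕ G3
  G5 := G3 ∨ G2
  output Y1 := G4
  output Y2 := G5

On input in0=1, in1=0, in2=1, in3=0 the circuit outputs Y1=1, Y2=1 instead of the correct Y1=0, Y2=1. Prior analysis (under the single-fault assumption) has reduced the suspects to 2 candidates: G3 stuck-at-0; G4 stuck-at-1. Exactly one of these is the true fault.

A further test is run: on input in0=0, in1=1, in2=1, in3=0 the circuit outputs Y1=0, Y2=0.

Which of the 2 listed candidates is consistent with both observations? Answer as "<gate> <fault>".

Evaluate each candidate on input in0=0, in1=1, in2=1, in3=0:
  G3 stuck-at-0: G1=0, G2=0, G3=0 [stuck-at-0], G4=0, G5=0 → Y1=0, Y2=0 — matches
  G4 stuck-at-1: G1=0, G2=0, G3=0, G4=1 [stuck-at-1], G5=0 → Y1=1, Y2=0 — eliminated
Only G3 stuck-at-0 reproduces the observed Y1=0, Y2=0.

G3 stuck-at-0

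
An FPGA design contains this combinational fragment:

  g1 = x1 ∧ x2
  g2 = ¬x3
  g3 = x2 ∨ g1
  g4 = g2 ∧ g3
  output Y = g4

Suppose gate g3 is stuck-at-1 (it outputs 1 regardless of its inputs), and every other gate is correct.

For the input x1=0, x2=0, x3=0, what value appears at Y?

1

Propagate with g3 forced: g1=0, g2=1, g3=1 [stuck-at-1], g4=1.
So Y = 1. (Without the fault it would be 0.)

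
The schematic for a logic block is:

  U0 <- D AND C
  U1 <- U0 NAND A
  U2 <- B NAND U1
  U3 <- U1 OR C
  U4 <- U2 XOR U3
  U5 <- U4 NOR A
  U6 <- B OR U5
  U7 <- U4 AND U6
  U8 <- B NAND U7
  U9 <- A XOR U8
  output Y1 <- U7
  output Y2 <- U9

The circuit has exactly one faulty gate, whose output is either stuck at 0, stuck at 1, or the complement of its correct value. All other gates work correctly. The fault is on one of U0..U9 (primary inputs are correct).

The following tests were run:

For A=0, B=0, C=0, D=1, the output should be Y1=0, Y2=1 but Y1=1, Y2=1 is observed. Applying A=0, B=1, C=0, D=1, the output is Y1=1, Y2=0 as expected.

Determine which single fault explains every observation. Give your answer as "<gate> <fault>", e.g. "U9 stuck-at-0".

Fault-free values for test 1 (A=0, B=0, C=0, D=1): U0=0, U1=1, U2=1, U3=1, U4=0, U5=1, U6=1, U7=0, U8=1, U9=1, giving Y1=0, Y2=1. Observed Y1=1, Y2=1.
Test 1: faults giving observed Y1=1, Y2=1 are {U7 stuck-at-1, U7 inverted output}.
Test 2 (A=0, B=1, C=0, D=1): fault-free U0=0, U1=1, U2=0, U3=1, U4=1, U5=0, U6=1, U7=1, U8=0, U9=0 → Y1=1, Y2=0; observed Y1=1, Y2=0. Eliminates U7 inverted output.
Only U7 stuck-at-1 is consistent with every test.

U7 stuck-at-1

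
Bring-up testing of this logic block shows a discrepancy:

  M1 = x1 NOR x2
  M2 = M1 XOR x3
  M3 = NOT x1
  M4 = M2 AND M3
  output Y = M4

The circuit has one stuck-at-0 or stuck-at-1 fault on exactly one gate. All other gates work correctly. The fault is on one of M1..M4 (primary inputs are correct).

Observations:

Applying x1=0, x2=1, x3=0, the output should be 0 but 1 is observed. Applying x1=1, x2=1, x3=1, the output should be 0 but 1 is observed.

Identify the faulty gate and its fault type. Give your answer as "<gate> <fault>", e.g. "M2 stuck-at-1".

M4 stuck-at-1

Fault-free values for test 1 (x1=0, x2=1, x3=0): M1=0, M2=0, M3=1, M4=0, giving Y=0. Observed 1.
Test 1: faults giving observed 1 are {M1 stuck-at-1, M2 stuck-at-1, M4 stuck-at-1}.
Test 2 (x1=1, x2=1, x3=1): fault-free M1=0, M2=1, M3=0, M4=0 → 0; observed 1. Eliminates M1 stuck-at-1, M2 stuck-at-1.
Only M4 stuck-at-1 is consistent with every test.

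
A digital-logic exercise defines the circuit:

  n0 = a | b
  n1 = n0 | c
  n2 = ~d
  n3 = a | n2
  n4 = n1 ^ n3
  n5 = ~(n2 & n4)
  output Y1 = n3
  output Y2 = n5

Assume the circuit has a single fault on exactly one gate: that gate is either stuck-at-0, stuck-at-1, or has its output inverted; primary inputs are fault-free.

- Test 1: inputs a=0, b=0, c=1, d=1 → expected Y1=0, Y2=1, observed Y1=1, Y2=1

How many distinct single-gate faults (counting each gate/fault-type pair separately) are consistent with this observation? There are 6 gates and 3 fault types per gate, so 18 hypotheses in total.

4

Fault-free: n0=0, n1=1, n2=0, n3=0, n4=1, n5=1 → Y1=0, Y2=1. Observed Y1=1, Y2=1.
  n0: none of the 3 fault types match ✗
  n1: none of the 3 fault types match ✗
  n2: stuck-at-1, inverted output ✓; others ✗
  n3: stuck-at-1, inverted output ✓; others ✗
  n4: none of the 3 fault types match ✗
  n5: none of the 3 fault types match ✗
Consistent faults: {n2 stuck-at-1, n2 inverted output, n3 stuck-at-1, n3 inverted output} — 4 in all.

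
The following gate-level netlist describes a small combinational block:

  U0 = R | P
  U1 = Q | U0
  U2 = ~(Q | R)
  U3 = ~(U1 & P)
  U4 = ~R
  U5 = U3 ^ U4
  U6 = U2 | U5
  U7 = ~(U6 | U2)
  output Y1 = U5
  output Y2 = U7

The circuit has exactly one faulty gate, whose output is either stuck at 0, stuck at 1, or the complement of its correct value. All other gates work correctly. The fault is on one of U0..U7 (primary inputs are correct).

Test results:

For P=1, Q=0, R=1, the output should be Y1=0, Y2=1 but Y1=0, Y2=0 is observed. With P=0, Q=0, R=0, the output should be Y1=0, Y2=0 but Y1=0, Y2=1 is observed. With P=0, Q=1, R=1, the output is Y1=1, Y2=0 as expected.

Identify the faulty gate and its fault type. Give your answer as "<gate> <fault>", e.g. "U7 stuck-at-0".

Fault-free values for test 1 (P=1, Q=0, R=1): U0=1, U1=1, U2=0, U3=0, U4=0, U5=0, U6=0, U7=1, giving Y1=0, Y2=1. Observed Y1=0, Y2=0.
Test 1: faults giving observed Y1=0, Y2=0 are {U2 stuck-at-1, U2 inverted output, U6 stuck-at-1, U6 inverted output, U7 stuck-at-0, U7 inverted output}.
Test 2 (P=0, Q=0, R=0): fault-free U0=0, U1=0, U2=1, U3=1, U4=1, U5=0, U6=1, U7=0 → Y1=0, Y2=0; observed Y1=0, Y2=1. Eliminates U2 stuck-at-1, U6 stuck-at-1, U6 inverted output, U7 stuck-at-0.
Test 3 (P=0, Q=1, R=1): fault-free U0=1, U1=1, U2=0, U3=1, U4=0, U5=1, U6=1, U7=0 → Y1=1, Y2=0; observed Y1=1, Y2=0. Eliminates U7 inverted output.
Only U2 inverted output is consistent with every test.

U2 inverted output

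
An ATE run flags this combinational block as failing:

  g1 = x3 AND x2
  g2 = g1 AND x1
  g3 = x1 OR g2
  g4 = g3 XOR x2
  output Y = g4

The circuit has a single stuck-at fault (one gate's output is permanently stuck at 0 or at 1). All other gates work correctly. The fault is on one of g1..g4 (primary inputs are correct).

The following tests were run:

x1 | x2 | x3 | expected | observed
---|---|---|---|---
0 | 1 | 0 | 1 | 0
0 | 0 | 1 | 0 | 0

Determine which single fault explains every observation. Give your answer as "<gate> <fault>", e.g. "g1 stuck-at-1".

Fault-free values for test 1 (x1=0, x2=1, x3=0): g1=0, g2=0, g3=0, g4=1, giving Y=1. Observed 0.
Test 1: faults giving observed 0 are {g2 stuck-at-1, g3 stuck-at-1, g4 stuck-at-0}.
Test 2 (x1=0, x2=0, x3=1): fault-free g1=0, g2=0, g3=0, g4=0 → 0; observed 0. Eliminates g2 stuck-at-1, g3 stuck-at-1.
Only g4 stuck-at-0 is consistent with every test.

g4 stuck-at-0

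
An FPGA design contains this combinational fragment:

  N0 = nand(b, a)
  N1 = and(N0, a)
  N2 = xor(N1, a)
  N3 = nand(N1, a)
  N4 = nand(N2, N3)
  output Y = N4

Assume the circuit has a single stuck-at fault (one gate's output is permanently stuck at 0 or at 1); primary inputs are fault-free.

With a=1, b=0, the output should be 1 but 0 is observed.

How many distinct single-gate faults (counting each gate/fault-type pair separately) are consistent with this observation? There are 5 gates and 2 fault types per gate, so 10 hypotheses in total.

3

Fault-free: N0=1, N1=1, N2=0, N3=0, N4=1 → 1. Observed 0.
  N0 stuck-at-0: output 0 ✓
  N0 stuck-at-1: output 1 ✗
  N1 stuck-at-0: output 0 ✓
  N1 stuck-at-1: output 1 ✗
  N2 stuck-at-0: output 1 ✗
  N2 stuck-at-1: output 1 ✗
  N3 stuck-at-0: output 1 ✗
  N3 stuck-at-1: output 1 ✗
  N4 stuck-at-0: output 0 ✓
  N4 stuck-at-1: output 1 ✗
Consistent faults: {N0 stuck-at-0, N1 stuck-at-0, N4 stuck-at-0} — 3 in all.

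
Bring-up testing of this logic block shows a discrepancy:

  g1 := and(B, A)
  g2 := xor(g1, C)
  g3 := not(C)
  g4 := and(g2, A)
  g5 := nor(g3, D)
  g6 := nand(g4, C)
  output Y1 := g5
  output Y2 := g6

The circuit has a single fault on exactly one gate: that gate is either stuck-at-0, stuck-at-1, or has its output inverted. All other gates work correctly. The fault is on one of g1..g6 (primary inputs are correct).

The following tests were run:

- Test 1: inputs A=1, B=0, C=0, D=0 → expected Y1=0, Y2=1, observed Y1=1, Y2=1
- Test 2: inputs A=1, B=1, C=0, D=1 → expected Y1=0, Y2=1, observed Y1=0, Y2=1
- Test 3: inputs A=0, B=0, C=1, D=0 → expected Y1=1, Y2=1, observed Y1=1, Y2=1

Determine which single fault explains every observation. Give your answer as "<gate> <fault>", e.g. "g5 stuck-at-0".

Fault-free values for test 1 (A=1, B=0, C=0, D=0): g1=0, g2=0, g3=1, g4=0, g5=0, g6=1, giving Y1=0, Y2=1. Observed Y1=1, Y2=1.
Test 1: faults giving observed Y1=1, Y2=1 are {g3 stuck-at-0, g3 inverted output, g5 stuck-at-1, g5 inverted output}.
Test 2 (A=1, B=1, C=0, D=1): fault-free g1=1, g2=1, g3=1, g4=1, g5=0, g6=1 → Y1=0, Y2=1; observed Y1=0, Y2=1. Eliminates g5 stuck-at-1, g5 inverted output.
Test 3 (A=0, B=0, C=1, D=0): fault-free g1=0, g2=1, g3=0, g4=0, g5=1, g6=1 → Y1=1, Y2=1; observed Y1=1, Y2=1. Eliminates g3 inverted output.
Only g3 stuck-at-0 is consistent with every test.

g3 stuck-at-0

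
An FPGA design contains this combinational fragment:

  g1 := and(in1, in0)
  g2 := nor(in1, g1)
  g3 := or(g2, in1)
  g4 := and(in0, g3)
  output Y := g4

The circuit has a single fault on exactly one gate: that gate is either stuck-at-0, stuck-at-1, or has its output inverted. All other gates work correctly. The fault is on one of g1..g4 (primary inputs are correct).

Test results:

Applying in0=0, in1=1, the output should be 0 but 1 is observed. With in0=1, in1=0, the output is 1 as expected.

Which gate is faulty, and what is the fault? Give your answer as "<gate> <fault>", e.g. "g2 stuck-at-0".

Fault-free values for test 1 (in0=0, in1=1): g1=0, g2=0, g3=1, g4=0, giving Y=0. Observed 1.
Test 1: faults giving observed 1 are {g4 stuck-at-1, g4 inverted output}.
Test 2 (in0=1, in1=0): fault-free g1=0, g2=1, g3=1, g4=1 → 1; observed 1. Eliminates g4 inverted output.
Only g4 stuck-at-1 is consistent with every test.

g4 stuck-at-1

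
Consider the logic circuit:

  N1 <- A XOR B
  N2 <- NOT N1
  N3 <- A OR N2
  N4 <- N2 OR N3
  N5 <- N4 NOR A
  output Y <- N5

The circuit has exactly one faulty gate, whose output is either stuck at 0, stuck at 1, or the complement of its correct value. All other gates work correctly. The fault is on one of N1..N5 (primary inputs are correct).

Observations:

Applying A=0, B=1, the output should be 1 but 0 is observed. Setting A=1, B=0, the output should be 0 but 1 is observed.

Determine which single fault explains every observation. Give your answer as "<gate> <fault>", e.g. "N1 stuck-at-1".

N5 inverted output

Fault-free values for test 1 (A=0, B=1): N1=1, N2=0, N3=0, N4=0, N5=1, giving Y=1. Observed 0.
Test 1: faults giving observed 0 are {N1 stuck-at-0, N1 inverted output, N2 stuck-at-1, N2 inverted output, N3 stuck-at-1, N3 inverted output, N4 stuck-at-1, N4 inverted output, N5 stuck-at-0, N5 inverted output}.
Test 2 (A=1, B=0): fault-free N1=1, N2=0, N3=1, N4=1, N5=0 → 0; observed 1. Eliminates N1 stuck-at-0, N1 inverted output, N2 stuck-at-1, N2 inverted output, N3 stuck-at-1, N3 inverted output, N4 stuck-at-1, N4 inverted output, N5 stuck-at-0.
Only N5 inverted output is consistent with every test.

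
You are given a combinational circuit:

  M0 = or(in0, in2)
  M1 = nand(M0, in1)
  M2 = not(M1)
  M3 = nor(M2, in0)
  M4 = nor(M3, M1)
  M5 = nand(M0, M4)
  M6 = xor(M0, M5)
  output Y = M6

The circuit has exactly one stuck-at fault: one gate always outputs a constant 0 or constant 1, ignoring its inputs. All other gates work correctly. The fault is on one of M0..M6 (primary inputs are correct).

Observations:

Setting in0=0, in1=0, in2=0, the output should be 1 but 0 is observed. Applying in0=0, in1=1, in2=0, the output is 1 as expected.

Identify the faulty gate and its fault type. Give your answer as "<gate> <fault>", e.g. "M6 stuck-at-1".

M0 stuck-at-1

Fault-free values for test 1 (in0=0, in1=0, in2=0): M0=0, M1=1, M2=0, M3=1, M4=0, M5=1, M6=1, giving Y=1. Observed 0.
Test 1: faults giving observed 0 are {M0 stuck-at-1, M5 stuck-at-0, M6 stuck-at-0}.
Test 2 (in0=0, in1=1, in2=0): fault-free M0=0, M1=1, M2=0, M3=1, M4=0, M5=1, M6=1 → 1; observed 1. Eliminates M5 stuck-at-0, M6 stuck-at-0.
Only M0 stuck-at-1 is consistent with every test.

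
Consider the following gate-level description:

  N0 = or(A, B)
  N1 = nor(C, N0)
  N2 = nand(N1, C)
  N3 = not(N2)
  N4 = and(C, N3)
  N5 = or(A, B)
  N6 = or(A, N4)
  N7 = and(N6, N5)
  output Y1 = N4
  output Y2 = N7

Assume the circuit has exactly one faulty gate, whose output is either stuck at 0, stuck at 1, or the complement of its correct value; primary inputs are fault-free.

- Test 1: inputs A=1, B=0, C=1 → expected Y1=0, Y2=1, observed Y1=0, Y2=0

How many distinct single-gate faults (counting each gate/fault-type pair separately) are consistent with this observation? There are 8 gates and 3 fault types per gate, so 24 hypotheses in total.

Fault-free: N0=1, N1=0, N2=1, N3=0, N4=0, N5=1, N6=1, N7=1 → Y1=0, Y2=1. Observed Y1=0, Y2=0.
  N0: none of the 3 fault types match ✗
  N1: none of the 3 fault types match ✗
  N2: none of the 3 fault types match ✗
  N3: none of the 3 fault types match ✗
  N4: none of the 3 fault types match ✗
  N5: stuck-at-0, inverted output ✓; others ✗
  N6: stuck-at-0, inverted output ✓; others ✗
  N7: stuck-at-0, inverted output ✓; others ✗
Consistent faults: {N5 stuck-at-0, N5 inverted output, N6 stuck-at-0, N6 inverted output, N7 stuck-at-0, N7 inverted output} — 6 in all.

6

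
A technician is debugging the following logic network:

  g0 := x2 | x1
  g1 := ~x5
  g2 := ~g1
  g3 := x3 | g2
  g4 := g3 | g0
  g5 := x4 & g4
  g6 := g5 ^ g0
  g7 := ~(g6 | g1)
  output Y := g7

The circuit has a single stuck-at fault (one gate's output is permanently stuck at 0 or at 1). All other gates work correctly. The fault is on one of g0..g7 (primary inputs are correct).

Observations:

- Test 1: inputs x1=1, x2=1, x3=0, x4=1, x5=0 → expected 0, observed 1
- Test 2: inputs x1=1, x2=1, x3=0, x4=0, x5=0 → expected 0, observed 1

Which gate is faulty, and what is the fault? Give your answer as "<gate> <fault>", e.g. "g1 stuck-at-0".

g7 stuck-at-1

Fault-free values for test 1 (x1=1, x2=1, x3=0, x4=1, x5=0): g0=1, g1=1, g2=0, g3=0, g4=1, g5=1, g6=0, g7=0, giving Y=0. Observed 1.
Test 1: faults giving observed 1 are {g1 stuck-at-0, g7 stuck-at-1}.
Test 2 (x1=1, x2=1, x3=0, x4=0, x5=0): fault-free g0=1, g1=1, g2=0, g3=0, g4=1, g5=0, g6=1, g7=0 → 0; observed 1. Eliminates g1 stuck-at-0.
Only g7 stuck-at-1 is consistent with every test.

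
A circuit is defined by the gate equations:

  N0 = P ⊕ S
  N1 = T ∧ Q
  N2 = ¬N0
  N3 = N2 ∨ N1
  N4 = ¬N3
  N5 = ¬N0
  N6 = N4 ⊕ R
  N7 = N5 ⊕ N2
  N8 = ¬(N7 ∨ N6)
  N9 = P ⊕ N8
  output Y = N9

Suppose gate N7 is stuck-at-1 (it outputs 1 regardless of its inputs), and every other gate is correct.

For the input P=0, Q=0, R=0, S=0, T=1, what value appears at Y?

0

Propagate with N7 forced: N0=0, N1=0, N2=1, N3=1, N4=0, N5=1, N6=0, N7=1 [stuck-at-1], N8=0, N9=0.
So Y = 0. (Without the fault it would be 1.)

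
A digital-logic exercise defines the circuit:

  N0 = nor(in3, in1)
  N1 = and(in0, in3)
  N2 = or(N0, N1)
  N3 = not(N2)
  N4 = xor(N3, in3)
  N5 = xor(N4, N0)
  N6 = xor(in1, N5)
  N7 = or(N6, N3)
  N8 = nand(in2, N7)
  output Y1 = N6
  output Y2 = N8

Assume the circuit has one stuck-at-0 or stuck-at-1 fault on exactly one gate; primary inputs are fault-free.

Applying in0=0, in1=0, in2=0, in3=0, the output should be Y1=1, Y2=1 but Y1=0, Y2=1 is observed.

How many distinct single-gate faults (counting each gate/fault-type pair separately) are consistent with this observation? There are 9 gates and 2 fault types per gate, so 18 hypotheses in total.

5

Fault-free: N0=1, N1=0, N2=1, N3=0, N4=0, N5=1, N6=1, N7=1, N8=1 → Y1=1, Y2=1. Observed Y1=0, Y2=1.
  N0: none of the 2 fault types match ✗
  N1: none of the 2 fault types match ✗
  N2: stuck-at-0 ✓; others ✗
  N3: stuck-at-1 ✓; others ✗
  N4: stuck-at-1 ✓; others ✗
  N5: stuck-at-0 ✓; others ✗
  N6: stuck-at-0 ✓; others ✗
  N7: none of the 2 fault types match ✗
  N8: none of the 2 fault types match ✗
Consistent faults: {N2 stuck-at-0, N3 stuck-at-1, N4 stuck-at-1, N5 stuck-at-0, N6 stuck-at-0} — 5 in all.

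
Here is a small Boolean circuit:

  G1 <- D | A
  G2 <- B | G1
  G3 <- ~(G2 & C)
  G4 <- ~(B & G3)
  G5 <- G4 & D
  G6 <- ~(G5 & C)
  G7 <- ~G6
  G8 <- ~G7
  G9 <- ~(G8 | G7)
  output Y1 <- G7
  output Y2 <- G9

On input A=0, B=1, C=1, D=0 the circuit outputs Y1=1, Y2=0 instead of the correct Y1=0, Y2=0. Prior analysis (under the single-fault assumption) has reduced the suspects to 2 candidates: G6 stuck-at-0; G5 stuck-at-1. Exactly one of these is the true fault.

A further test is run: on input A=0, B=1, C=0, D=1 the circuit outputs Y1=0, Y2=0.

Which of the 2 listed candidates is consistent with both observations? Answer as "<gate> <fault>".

Evaluate each candidate on input A=0, B=1, C=0, D=1:
  G6 stuck-at-0: G1=1, G2=1, G3=1, G4=0, G5=0, G6=0 [stuck-at-0], G7=1, G8=0, G9=0 → Y1=1, Y2=0 — eliminated
  G5 stuck-at-1: G1=1, G2=1, G3=1, G4=0, G5=1 [stuck-at-1], G6=1, G7=0, G8=1, G9=0 → Y1=0, Y2=0 — matches
Only G5 stuck-at-1 reproduces the observed Y1=0, Y2=0.

G5 stuck-at-1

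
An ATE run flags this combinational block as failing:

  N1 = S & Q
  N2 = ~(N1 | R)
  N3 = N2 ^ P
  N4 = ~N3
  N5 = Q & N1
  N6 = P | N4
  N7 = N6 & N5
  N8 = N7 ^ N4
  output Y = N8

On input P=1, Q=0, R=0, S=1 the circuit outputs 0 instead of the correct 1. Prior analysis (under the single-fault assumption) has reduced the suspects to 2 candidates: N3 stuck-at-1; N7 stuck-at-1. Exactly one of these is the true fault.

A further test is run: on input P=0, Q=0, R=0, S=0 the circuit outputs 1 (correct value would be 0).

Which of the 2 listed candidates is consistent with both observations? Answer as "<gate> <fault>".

N7 stuck-at-1

Evaluate each candidate on input P=0, Q=0, R=0, S=0:
  N3 stuck-at-1: N1=0, N2=1, N3=1 [stuck-at-1], N4=0, N5=0, N6=0, N7=0, N8=0 → 0 — eliminated
  N7 stuck-at-1: N1=0, N2=1, N3=1, N4=0, N5=0, N6=0, N7=1 [stuck-at-1], N8=1 → 1 — matches
Only N7 stuck-at-1 reproduces the observed 1.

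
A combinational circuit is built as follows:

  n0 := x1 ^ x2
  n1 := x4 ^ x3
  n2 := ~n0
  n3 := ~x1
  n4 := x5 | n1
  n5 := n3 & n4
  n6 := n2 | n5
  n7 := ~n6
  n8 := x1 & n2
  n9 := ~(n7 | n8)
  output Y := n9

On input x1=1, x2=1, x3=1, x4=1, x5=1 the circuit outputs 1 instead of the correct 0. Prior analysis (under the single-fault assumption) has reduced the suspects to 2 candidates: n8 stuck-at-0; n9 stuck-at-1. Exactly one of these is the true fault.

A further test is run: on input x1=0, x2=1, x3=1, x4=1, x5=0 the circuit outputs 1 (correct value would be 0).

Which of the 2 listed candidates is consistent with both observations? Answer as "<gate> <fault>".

n9 stuck-at-1

Evaluate each candidate on input x1=0, x2=1, x3=1, x4=1, x5=0:
  n8 stuck-at-0: n0=1, n1=0, n2=0, n3=1, n4=0, n5=0, n6=0, n7=1, n8=0 [stuck-at-0], n9=0 → 0 — eliminated
  n9 stuck-at-1: n0=1, n1=0, n2=0, n3=1, n4=0, n5=0, n6=0, n7=1, n8=0, n9=1 [stuck-at-1] → 1 — matches
Only n9 stuck-at-1 reproduces the observed 1.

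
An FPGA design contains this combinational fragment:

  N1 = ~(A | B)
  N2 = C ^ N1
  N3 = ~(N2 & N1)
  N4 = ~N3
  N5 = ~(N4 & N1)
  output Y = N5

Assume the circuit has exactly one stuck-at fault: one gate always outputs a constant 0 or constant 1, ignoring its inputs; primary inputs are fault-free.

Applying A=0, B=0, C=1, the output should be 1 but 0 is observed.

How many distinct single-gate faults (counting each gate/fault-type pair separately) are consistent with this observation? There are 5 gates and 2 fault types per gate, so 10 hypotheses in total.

Fault-free: N1=1, N2=0, N3=1, N4=0, N5=1 → 1. Observed 0.
  N1 stuck-at-0: output 1 ✗
  N1 stuck-at-1: output 1 ✗
  N2 stuck-at-0: output 1 ✗
  N2 stuck-at-1: output 0 ✓
  N3 stuck-at-0: output 0 ✓
  N3 stuck-at-1: output 1 ✗
  N4 stuck-at-0: output 1 ✗
  N4 stuck-at-1: output 0 ✓
  N5 stuck-at-0: output 0 ✓
  N5 stuck-at-1: output 1 ✗
Consistent faults: {N2 stuck-at-1, N3 stuck-at-0, N4 stuck-at-1, N5 stuck-at-0} — 4 in all.

4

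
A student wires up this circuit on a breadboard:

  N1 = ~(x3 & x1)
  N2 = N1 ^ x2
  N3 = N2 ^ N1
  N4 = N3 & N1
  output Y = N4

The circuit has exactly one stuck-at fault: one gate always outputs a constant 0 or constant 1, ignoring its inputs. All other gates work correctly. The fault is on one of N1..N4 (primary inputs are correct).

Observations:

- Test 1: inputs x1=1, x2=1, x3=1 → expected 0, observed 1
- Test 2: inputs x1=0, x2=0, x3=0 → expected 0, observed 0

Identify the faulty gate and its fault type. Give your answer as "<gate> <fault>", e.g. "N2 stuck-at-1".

Fault-free values for test 1 (x1=1, x2=1, x3=1): N1=0, N2=1, N3=1, N4=0, giving Y=0. Observed 1.
Test 1: faults giving observed 1 are {N1 stuck-at-1, N4 stuck-at-1}.
Test 2 (x1=0, x2=0, x3=0): fault-free N1=1, N2=1, N3=0, N4=0 → 0; observed 0. Eliminates N4 stuck-at-1.
Only N1 stuck-at-1 is consistent with every test.

N1 stuck-at-1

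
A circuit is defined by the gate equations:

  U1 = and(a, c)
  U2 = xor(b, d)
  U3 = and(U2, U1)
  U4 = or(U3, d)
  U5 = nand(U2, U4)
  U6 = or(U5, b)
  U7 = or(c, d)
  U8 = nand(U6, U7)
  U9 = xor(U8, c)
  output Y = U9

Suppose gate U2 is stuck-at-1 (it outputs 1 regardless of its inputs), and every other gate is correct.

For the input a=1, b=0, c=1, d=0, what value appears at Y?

Propagate with U2 forced: U1=1, U2=1 [stuck-at-1], U3=1, U4=1, U5=0, U6=0, U7=1, U8=1, U9=0.
So Y = 0. (Without the fault it would be 1.)

0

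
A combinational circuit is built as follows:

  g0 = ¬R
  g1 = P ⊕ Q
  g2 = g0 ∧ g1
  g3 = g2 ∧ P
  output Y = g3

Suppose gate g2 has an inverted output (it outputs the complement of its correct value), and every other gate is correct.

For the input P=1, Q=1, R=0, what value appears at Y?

Propagate with g2 forced: g0=1, g1=0, g2=1 [inverted output], g3=1.
So Y = 1. (Without the fault it would be 0.)

1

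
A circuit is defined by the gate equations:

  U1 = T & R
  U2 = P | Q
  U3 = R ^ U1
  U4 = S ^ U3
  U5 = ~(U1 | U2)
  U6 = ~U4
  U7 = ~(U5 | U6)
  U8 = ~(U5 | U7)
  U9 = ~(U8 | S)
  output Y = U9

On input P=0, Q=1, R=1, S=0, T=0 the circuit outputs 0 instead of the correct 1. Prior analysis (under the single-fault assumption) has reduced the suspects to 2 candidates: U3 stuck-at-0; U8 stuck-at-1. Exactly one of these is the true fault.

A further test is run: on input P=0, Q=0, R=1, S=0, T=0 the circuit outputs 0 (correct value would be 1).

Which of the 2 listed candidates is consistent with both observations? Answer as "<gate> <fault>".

U8 stuck-at-1

Evaluate each candidate on input P=0, Q=0, R=1, S=0, T=0:
  U3 stuck-at-0: U1=0, U2=0, U3=0 [stuck-at-0], U4=0, U5=1, U6=1, U7=0, U8=0, U9=1 → 1 — eliminated
  U8 stuck-at-1: U1=0, U2=0, U3=1, U4=1, U5=1, U6=0, U7=0, U8=1 [stuck-at-1], U9=0 → 0 — matches
Only U8 stuck-at-1 reproduces the observed 0.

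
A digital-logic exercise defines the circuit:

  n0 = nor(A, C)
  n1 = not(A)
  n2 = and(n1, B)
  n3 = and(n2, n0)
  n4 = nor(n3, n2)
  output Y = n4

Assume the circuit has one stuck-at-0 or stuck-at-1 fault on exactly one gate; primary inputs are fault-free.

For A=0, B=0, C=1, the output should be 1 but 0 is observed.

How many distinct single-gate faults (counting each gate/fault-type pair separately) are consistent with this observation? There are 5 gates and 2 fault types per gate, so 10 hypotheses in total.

Fault-free: n0=0, n1=1, n2=0, n3=0, n4=1 → 1. Observed 0.
  n0 stuck-at-0: output 1 ✗
  n0 stuck-at-1: output 1 ✗
  n1 stuck-at-0: output 1 ✗
  n1 stuck-at-1: output 1 ✗
  n2 stuck-at-0: output 1 ✗
  n2 stuck-at-1: output 0 ✓
  n3 stuck-at-0: output 1 ✗
  n3 stuck-at-1: output 0 ✓
  n4 stuck-at-0: output 0 ✓
  n4 stuck-at-1: output 1 ✗
Consistent faults: {n2 stuck-at-1, n3 stuck-at-1, n4 stuck-at-0} — 3 in all.

3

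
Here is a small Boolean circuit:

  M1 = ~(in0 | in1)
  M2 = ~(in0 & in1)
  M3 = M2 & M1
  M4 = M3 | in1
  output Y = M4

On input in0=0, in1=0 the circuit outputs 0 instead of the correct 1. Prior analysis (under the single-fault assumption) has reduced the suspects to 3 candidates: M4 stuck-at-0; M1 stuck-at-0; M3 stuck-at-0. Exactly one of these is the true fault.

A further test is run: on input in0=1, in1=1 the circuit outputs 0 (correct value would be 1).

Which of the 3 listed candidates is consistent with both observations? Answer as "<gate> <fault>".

M4 stuck-at-0

Evaluate each candidate on input in0=1, in1=1:
  M4 stuck-at-0: M1=0, M2=0, M3=0, M4=0 [stuck-at-0] → 0 — matches
  M1 stuck-at-0: M1=0 [stuck-at-0], M2=0, M3=0, M4=1 → 1 — eliminated
  M3 stuck-at-0: M1=0, M2=0, M3=0 [stuck-at-0], M4=1 → 1 — eliminated
Only M4 stuck-at-0 reproduces the observed 0.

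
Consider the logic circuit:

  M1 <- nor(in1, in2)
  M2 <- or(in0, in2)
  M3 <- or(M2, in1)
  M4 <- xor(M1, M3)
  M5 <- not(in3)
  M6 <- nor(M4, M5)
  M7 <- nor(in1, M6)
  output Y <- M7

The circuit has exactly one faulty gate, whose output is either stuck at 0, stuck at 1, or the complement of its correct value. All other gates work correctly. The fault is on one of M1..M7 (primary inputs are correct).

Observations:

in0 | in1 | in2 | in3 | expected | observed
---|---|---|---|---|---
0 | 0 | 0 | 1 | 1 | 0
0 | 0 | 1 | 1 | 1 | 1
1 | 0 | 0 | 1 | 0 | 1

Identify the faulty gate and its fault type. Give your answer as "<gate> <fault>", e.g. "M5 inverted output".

Fault-free values for test 1 (in0=0, in1=0, in2=0, in3=1): M1=1, M2=0, M3=0, M4=1, M5=0, M6=0, M7=1, giving Y=1. Observed 0.
Test 1: faults giving observed 0 are {M1 stuck-at-0, M1 inverted output, M2 stuck-at-1, M2 inverted output, M3 stuck-at-1, M3 inverted output, M4 stuck-at-0, M4 inverted output, M6 stuck-at-1, M6 inverted output, M7 stuck-at-0, M7 inverted output}.
Test 2 (in0=0, in1=0, in2=1, in3=1): fault-free M1=0, M2=1, M3=1, M4=1, M5=0, M6=0, M7=1 → 1; observed 1. Eliminates M1 inverted output, M2 inverted output, M3 inverted output, M4 stuck-at-0, M4 inverted output, M6 stuck-at-1, M6 inverted output, M7 stuck-at-0, M7 inverted output.
Test 3 (in0=1, in1=0, in2=0, in3=1): fault-free M1=1, M2=1, M3=1, M4=0, M5=0, M6=1, M7=0 → 0; observed 1. Eliminates M2 stuck-at-1, M3 stuck-at-1.
Only M1 stuck-at-0 is consistent with every test.

M1 stuck-at-0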